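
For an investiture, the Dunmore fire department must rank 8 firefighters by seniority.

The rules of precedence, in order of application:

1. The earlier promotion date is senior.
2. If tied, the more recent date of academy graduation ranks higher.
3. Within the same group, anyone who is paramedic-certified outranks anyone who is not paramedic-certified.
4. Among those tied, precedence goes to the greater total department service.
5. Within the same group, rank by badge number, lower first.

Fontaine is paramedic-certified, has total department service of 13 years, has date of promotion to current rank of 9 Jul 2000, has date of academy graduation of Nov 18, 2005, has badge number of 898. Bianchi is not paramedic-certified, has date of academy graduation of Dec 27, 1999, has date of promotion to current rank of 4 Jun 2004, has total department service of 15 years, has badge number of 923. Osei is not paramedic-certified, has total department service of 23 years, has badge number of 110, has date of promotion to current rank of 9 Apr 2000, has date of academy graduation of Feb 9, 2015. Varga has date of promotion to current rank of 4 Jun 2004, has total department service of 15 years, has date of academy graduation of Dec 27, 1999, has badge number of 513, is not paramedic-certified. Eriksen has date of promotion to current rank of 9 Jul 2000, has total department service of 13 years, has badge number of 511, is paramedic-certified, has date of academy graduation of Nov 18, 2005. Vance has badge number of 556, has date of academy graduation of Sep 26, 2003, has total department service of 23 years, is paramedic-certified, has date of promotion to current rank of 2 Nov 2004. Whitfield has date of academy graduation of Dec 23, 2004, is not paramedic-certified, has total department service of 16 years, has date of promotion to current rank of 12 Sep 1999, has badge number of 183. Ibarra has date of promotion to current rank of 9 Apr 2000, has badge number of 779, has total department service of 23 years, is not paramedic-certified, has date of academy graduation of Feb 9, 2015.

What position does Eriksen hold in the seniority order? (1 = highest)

By date of promotion to current rank (earlier first): Whitfield (12 Sep 1999); then Osei and Ibarra (both 9 Apr 2000); then Eriksen and Fontaine (both 9 Jul 2000); then Varga and Bianchi (both 4 Jun 2004); then Vance (2 Nov 2004).
Osei and Ibarra both have date of academy graduation Feb 9, 2015, so the next rule applies.
Osei and Ibarra are each not paramedic-certified, so the next rule applies.
Osei and Ibarra both have total department service 23 years, so the next rule applies.
Among Osei and Ibarra, by badge number (lower first): Osei (110) before Ibarra (779).
Eriksen and Fontaine both have date of academy graduation Nov 18, 2005, so the next rule applies.
Eriksen and Fontaine are each paramedic-certified, so the next rule applies.
Eriksen and Fontaine both have total department service 13 years, so the next rule applies.
Among Eriksen and Fontaine, by badge number (lower first): Eriksen (511) before Fontaine (898).
Varga and Bianchi both have date of academy graduation Dec 27, 1999, so the next rule applies.
Varga and Bianchi are each not paramedic-certified, so the next rule applies.
Varga and Bianchi both have total department service 15 years, so the next rule applies.
Among Varga and Bianchi, by badge number (lower first): Varga (513) before Bianchi (923).
Order: Whitfield, Osei, Ibarra, Eriksen, Fontaine, Varga, Bianchi, Vance. So position 4.

4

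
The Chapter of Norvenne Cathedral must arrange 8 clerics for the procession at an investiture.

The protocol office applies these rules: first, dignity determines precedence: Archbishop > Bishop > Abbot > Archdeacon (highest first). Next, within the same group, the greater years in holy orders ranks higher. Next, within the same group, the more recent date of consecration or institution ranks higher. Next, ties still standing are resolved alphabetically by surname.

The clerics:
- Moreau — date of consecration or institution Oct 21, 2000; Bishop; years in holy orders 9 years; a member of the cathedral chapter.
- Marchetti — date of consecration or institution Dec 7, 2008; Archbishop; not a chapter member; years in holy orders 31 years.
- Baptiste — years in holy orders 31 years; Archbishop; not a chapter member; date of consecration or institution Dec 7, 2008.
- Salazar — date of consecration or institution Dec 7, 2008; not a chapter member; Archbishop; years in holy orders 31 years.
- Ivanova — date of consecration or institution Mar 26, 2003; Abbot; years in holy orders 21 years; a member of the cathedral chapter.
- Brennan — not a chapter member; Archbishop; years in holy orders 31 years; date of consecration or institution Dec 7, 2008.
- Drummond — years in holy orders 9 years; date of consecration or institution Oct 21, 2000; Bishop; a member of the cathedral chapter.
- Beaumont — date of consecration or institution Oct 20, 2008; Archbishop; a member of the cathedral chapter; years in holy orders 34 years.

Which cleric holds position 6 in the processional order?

By dignity: Beaumont, Baptiste, Brennan, Marchetti and Salazar (Archbishop); then Drummond and Moreau (Bishop); then Ivanova (Abbot).
Among Beaumont, Baptiste, Brennan, Marchetti and Salazar, by years in holy orders (higher first): Beaumont (34 years) before Baptiste, Brennan, Marchetti and Salazar (31 years).
Baptiste, Brennan, Marchetti and Salazar all have date of consecration or institution Dec 7, 2008, so the next rule applies.
Among Baptiste, Brennan, Marchetti and Salazar, alphabetically by surname: Baptiste before Brennan before Marchetti before Salazar.
Drummond and Moreau both have years in holy orders 9 years, so the next rule applies.
Drummond and Moreau both have date of consecration or institution Oct 21, 2000, so the next rule applies.
Among Drummond and Moreau, alphabetically by surname: Drummond before Moreau.
Order: Beaumont, Baptiste, Brennan, Marchetti, Salazar, Drummond, Moreau, Ivanova.

Drummond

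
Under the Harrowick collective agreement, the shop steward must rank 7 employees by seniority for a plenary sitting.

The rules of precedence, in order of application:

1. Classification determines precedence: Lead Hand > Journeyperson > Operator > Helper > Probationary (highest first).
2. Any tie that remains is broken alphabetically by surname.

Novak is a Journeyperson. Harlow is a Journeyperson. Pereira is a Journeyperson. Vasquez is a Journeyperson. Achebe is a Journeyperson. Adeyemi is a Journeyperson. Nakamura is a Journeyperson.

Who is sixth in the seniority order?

Pereira

By classification: Achebe, Adeyemi, Harlow, Nakamura, Novak, Pereira and Vasquez (Journeyperson).
Among Achebe, Adeyemi, Harlow, Nakamura, Novak, Pereira and Vasquez, alphabetically by surname: Achebe before Adeyemi before Harlow before Nakamura before Novak before Pereira before Vasquez.
Order: Achebe, Adeyemi, Harlow, Nakamura, Novak, Pereira, Vasquez.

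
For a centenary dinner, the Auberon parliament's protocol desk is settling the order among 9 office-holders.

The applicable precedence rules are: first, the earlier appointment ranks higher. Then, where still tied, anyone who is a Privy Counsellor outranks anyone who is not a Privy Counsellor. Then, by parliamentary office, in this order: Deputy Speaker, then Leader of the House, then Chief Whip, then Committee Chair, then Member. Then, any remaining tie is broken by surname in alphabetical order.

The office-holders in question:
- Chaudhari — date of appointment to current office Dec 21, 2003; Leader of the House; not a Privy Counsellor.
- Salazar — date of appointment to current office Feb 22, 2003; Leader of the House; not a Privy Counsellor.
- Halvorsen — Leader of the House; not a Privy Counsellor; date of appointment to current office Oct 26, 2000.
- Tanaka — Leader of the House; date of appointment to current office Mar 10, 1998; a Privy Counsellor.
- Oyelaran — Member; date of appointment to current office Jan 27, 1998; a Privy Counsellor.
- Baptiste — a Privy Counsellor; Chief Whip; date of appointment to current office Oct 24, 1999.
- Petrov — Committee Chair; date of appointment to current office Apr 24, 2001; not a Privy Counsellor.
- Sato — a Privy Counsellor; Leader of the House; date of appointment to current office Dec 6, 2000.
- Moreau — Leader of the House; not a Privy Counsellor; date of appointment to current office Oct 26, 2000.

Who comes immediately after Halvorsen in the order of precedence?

By date of appointment to current office (earlier first): Oyelaran (Jan 27, 1998); then Tanaka (Mar 10, 1998); then Baptiste (Oct 24, 1999); then Halvorsen and Moreau (both Oct 26, 2000); then Sato (Dec 6, 2000); then Petrov (Apr 24, 2001); then Salazar (Feb 22, 2003); then Chaudhari (Dec 21, 2003).
Halvorsen and Moreau are each not a Privy Counsellor, so the next rule applies.
Halvorsen and Moreau are each Leader of the House, so the next rule applies.
Among Halvorsen and Moreau, alphabetically by surname: Halvorsen before Moreau.
Order: Oyelaran, Tanaka, Baptiste, Halvorsen, Moreau, Sato, Petrov, Salazar, Chaudhari.

Moreau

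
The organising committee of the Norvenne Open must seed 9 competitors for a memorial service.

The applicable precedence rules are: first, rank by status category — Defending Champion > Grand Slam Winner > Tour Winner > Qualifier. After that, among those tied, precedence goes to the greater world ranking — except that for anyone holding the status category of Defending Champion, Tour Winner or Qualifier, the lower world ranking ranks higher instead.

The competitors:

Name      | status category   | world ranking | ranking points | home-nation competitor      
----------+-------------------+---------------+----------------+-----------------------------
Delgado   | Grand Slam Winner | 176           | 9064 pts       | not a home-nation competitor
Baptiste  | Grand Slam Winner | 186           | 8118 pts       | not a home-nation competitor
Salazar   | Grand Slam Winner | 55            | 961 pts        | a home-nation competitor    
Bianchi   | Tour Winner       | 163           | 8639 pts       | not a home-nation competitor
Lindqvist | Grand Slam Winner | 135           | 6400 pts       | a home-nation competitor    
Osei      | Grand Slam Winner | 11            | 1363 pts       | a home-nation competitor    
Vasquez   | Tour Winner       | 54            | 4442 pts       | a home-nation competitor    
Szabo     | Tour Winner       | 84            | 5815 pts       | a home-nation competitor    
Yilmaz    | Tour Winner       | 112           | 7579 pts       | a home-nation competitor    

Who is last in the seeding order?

By status category: Baptiste, Delgado, Lindqvist, Salazar and Osei (Grand Slam Winner); then Vasquez, Szabo, Yilmaz and Bianchi (Tour Winner).
Among Baptiste, Delgado, Lindqvist, Salazar and Osei, by world ranking (higher first): Baptiste (186) before Delgado (176) before Lindqvist (135) before Salazar (55) before Osei (11).
Among Vasquez, Szabo, Yilmaz and Bianchi, by world ranking (lower first) (reversed rule for this group): Vasquez (54) before Szabo (84) before Yilmaz (112) before Bianchi (163).
Order: Baptiste, Delgado, Lindqvist, Salazar, Osei, Vasquez, Szabo, Yilmaz, Bianchi.

Bianchi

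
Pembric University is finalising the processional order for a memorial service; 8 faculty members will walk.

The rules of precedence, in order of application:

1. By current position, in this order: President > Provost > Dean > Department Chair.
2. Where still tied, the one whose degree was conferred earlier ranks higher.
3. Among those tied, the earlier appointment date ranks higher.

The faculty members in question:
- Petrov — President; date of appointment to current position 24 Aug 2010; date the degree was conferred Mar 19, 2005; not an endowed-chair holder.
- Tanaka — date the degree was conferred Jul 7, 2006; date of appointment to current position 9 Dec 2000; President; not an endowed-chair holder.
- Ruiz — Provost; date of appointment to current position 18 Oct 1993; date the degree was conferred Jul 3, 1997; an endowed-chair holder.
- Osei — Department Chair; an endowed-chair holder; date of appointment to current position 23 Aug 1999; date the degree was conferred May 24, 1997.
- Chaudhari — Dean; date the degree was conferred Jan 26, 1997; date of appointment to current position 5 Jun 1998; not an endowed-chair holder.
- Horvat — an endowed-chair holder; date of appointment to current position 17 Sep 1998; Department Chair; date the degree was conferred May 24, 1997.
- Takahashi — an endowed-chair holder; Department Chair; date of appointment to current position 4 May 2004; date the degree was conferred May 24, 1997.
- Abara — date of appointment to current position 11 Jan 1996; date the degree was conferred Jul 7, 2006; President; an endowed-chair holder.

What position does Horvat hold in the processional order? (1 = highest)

By current position: Petrov, Abara and Tanaka (President); then Ruiz (Provost); then Chaudhari (Dean); then Horvat, Osei and Takahashi (Department Chair).
Among Petrov, Abara and Tanaka, by date the degree was conferred (earlier first): Petrov (Mar 19, 2005) before Abara and Tanaka (Jul 7, 2006).
Among Abara and Tanaka, by date of appointment to current position (earlier first): Abara (11 Jan 1996) before Tanaka (9 Dec 2000).
Horvat, Osei and Takahashi all have date the degree was conferred May 24, 1997, so the next rule applies.
Among Horvat, Osei and Takahashi, by date of appointment to current position (earlier first): Horvat (17 Sep 1998) before Osei (23 Aug 1999) before Takahashi (4 May 2004).
Order: Petrov, Abara, Tanaka, Ruiz, Chaudhari, Horvat, Osei, Takahashi. So position 6.

6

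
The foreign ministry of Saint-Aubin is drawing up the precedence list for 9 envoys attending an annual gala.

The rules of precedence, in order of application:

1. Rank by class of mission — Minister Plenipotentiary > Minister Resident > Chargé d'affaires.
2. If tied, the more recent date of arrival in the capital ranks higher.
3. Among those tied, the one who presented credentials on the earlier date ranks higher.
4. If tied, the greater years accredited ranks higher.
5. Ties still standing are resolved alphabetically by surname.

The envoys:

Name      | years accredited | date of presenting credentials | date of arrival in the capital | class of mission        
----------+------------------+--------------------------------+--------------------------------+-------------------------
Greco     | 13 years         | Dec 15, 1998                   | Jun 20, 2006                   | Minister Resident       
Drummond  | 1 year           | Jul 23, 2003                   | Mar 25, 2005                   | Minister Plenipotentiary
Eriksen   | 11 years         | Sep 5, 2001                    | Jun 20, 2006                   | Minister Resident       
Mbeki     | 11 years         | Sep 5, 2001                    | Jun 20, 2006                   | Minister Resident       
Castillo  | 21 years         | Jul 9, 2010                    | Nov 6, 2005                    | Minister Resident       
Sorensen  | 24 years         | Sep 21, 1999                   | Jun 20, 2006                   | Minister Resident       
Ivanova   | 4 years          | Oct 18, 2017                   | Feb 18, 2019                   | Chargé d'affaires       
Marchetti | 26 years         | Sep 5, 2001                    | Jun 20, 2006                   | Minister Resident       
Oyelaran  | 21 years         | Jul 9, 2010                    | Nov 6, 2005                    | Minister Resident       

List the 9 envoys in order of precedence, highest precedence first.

By class of mission: Drummond (Minister Plenipotentiary); then Greco, Sorensen, Marchetti, Eriksen, Mbeki, Castillo and Oyelaran (Minister Resident); then Ivanova (Chargé d'affaires).
Among Greco, Sorensen, Marchetti, Eriksen, Mbeki, Castillo and Oyelaran, by date of arrival in the capital (later first): Greco, Sorensen, Marchetti, Eriksen and Mbeki (Jun 20, 2006) before Castillo and Oyelaran (Nov 6, 2005).
Among Greco, Sorensen, Marchetti, Eriksen and Mbeki, by date of presenting credentials (earlier first): Greco (Dec 15, 1998) before Sorensen (Sep 21, 1999) before Marchetti, Eriksen and Mbeki (Sep 5, 2001).
Among Marchetti, Eriksen and Mbeki, by years accredited (higher first): Marchetti (26 years) before Eriksen and Mbeki (11 years).
Among Eriksen and Mbeki, alphabetically by surname: Eriksen before Mbeki.
Castillo and Oyelaran both have date of presenting credentials Jul 9, 2010, so the next rule applies.
Castillo and Oyelaran both have years accredited 21 years, so the next rule applies.
Among Castillo and Oyelaran, alphabetically by surname: Castillo before Oyelaran.
Full order: Drummond, Greco, Sorensen, Marchetti, Eriksen, Mbeki, Castillo, Oyelaran, Ivanova.

Drummond, Greco, Sorensen, Marchetti, Eriksen, Mbeki, Castillo, Oyelaran, Ivanova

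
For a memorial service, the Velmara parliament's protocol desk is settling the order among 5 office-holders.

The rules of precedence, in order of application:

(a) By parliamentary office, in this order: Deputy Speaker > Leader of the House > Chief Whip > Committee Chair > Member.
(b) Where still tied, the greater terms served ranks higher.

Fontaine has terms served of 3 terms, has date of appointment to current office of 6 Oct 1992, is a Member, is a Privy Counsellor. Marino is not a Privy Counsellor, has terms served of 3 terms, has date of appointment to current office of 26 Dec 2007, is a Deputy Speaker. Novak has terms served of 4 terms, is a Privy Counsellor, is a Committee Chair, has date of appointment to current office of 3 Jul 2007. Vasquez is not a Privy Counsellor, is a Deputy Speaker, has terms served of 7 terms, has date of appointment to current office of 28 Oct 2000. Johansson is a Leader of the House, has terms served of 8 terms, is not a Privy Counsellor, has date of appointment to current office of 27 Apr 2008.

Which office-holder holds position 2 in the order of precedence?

Marino

By parliamentary office: Vasquez and Marino (Deputy Speaker); then Johansson (Leader of the House); then Novak (Committee Chair); then Fontaine (Member).
Among Vasquez and Marino, by terms served (higher first): Vasquez (7 terms) before Marino (3 terms).
Order: Vasquez, Marino, Johansson, Novak, Fontaine.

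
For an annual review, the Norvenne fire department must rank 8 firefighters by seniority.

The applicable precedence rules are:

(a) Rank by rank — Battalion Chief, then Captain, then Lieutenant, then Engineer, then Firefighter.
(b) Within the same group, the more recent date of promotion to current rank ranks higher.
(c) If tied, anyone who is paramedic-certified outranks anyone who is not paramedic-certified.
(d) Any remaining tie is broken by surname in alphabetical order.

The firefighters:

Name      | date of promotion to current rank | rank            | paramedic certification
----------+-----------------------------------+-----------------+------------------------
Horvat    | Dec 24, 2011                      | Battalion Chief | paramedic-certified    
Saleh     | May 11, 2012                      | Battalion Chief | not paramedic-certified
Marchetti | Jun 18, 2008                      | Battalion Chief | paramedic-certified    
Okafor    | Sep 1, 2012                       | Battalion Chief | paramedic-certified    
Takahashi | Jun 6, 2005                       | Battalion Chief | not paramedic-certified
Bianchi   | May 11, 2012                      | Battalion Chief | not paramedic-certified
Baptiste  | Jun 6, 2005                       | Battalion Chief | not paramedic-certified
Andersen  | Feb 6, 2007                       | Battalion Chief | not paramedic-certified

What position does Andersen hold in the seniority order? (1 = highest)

6

By rank: Okafor, Bianchi, Saleh, Horvat, Marchetti, Andersen, Baptiste and Takahashi (Battalion Chief).
Among Okafor, Bianchi, Saleh, Horvat, Marchetti, Andersen, Baptiste and Takahashi, by date of promotion to current rank (later first): Okafor (Sep 1, 2012) before Bianchi and Saleh (May 11, 2012) before Horvat (Dec 24, 2011) before Marchetti (Jun 18, 2008) before Andersen (Feb 6, 2007) before Baptiste and Takahashi (Jun 6, 2005).
Bianchi and Saleh are each not paramedic-certified, so the next rule applies.
Among Bianchi and Saleh, alphabetically by surname: Bianchi before Saleh.
Baptiste and Takahashi are each not paramedic-certified, so the next rule applies.
Among Baptiste and Takahashi, alphabetically by surname: Baptiste before Takahashi.
Order: Okafor, Bianchi, Saleh, Horvat, Marchetti, Andersen, Baptiste, Takahashi. So position 6.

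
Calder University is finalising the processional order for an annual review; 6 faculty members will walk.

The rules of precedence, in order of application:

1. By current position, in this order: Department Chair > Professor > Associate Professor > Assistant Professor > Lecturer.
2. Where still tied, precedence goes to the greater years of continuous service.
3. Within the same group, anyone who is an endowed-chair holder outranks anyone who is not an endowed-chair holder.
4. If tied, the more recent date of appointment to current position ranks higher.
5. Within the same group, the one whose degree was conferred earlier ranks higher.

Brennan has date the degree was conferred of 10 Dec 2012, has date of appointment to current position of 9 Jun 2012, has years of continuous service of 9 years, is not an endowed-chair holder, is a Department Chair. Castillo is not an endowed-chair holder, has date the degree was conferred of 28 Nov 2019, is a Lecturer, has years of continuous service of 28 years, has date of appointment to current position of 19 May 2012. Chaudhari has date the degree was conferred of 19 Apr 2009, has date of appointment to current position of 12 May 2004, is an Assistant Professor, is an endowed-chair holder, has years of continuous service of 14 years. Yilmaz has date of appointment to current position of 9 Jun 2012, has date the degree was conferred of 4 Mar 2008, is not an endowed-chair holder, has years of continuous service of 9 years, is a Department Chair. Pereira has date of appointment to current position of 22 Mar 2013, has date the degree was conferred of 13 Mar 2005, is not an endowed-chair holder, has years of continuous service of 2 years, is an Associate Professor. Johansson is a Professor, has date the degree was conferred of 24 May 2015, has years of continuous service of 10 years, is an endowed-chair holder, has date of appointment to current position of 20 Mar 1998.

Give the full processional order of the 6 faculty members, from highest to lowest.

By current position: Yilmaz and Brennan (Department Chair); then Johansson (Professor); then Pereira (Associate Professor); then Chaudhari (Assistant Professor); then Castillo (Lecturer).
Yilmaz and Brennan both have years of continuous service 9 years, so the next rule applies.
Yilmaz and Brennan are each not an endowed-chair holder, so the next rule applies.
Yilmaz and Brennan both have date of appointment to current position 9 Jun 2012, so the next rule applies.
Among Yilmaz and Brennan, by date the degree was conferred (earlier first): Yilmaz (4 Mar 2008) before Brennan (10 Dec 2012).
Full order: Yilmaz, Brennan, Johansson, Pereira, Chaudhari, Castillo.

Yilmaz, Brennan, Johansson, Pereira, Chaudhari, Castillo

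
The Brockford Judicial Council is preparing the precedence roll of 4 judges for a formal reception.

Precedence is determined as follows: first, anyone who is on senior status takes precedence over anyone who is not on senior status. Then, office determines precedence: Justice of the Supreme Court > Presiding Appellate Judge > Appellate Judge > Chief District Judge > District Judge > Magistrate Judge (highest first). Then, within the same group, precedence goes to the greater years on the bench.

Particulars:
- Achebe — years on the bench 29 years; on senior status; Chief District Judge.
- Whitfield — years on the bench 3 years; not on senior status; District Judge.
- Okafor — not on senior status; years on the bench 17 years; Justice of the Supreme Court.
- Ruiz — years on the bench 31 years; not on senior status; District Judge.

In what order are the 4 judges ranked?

By the first rule: Achebe (on senior status); then Okafor, Ruiz and Whitfield (each not on senior status).
Among Okafor, Ruiz and Whitfield, by office: Okafor (Justice of the Supreme Court) before Ruiz and Whitfield (District Judge).
Among Ruiz and Whitfield, by years on the bench (higher first): Ruiz (31 years) before Whitfield (3 years).
Full order: Achebe, Okafor, Ruiz, Whitfield.

Achebe, Okafor, Ruiz, Whitfield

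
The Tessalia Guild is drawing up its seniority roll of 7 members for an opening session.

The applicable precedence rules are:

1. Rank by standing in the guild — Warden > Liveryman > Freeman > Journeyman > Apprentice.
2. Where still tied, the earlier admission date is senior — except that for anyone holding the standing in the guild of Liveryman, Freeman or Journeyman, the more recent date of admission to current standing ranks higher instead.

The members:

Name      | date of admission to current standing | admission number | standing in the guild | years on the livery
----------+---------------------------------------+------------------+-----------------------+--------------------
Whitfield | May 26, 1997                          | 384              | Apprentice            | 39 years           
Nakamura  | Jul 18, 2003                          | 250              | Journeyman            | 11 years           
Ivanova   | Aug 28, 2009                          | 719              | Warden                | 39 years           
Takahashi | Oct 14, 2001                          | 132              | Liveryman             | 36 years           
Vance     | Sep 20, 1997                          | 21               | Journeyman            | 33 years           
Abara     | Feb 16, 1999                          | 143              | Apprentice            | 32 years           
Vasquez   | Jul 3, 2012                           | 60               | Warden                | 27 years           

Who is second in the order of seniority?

Vasquez

By standing in the guild: Ivanova and Vasquez (Warden); then Takahashi (Liveryman); then Nakamura and Vance (Journeyman); then Whitfield and Abara (Apprentice).
Among Ivanova and Vasquez, by date of admission to current standing (earlier first): Ivanova (Aug 28, 2009) before Vasquez (Jul 3, 2012).
Among Nakamura and Vance, by date of admission to current standing (later first) (reversed rule for this group): Nakamura (Jul 18, 2003) before Vance (Sep 20, 1997).
Among Whitfield and Abara, by date of admission to current standing (earlier first): Whitfield (May 26, 1997) before Abara (Feb 16, 1999).
Order: Ivanova, Vasquez, Takahashi, Nakamura, Vance, Whitfield, Abara.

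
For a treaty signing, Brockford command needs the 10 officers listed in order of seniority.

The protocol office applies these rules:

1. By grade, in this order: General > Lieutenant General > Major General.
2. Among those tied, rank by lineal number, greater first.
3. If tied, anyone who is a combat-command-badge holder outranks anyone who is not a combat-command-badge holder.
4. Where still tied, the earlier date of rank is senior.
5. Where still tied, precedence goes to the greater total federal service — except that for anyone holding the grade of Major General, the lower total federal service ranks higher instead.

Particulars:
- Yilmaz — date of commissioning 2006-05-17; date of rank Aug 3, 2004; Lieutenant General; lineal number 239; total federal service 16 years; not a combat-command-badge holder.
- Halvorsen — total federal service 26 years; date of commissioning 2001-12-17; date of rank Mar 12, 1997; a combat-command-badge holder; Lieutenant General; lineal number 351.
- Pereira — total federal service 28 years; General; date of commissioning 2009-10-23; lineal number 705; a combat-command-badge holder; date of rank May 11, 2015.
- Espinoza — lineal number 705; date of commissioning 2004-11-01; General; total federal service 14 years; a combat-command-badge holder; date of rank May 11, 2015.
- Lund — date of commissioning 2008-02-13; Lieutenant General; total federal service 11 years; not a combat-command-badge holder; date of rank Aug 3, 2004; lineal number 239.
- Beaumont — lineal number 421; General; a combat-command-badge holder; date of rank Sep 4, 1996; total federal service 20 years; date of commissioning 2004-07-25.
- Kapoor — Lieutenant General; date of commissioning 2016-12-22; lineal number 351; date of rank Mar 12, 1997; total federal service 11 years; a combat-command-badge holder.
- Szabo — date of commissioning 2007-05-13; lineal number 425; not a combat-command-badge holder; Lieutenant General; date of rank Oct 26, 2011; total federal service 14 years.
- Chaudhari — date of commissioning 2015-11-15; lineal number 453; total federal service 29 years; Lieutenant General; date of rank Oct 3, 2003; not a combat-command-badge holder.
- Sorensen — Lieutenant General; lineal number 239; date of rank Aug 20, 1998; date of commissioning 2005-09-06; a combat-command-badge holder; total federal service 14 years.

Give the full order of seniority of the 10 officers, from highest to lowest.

By grade: Pereira, Espinoza and Beaumont (General); then Chaudhari, Szabo, Halvorsen, Kapoor, Sorensen, Yilmaz and Lund (Lieutenant General).
Among Pereira, Espinoza and Beaumont, by lineal number (higher first): Pereira and Espinoza (705) before Beaumont (421).
Pereira and Espinoza are each a combat-command-badge holder, so the next rule applies.
Pereira and Espinoza both have date of rank May 11, 2015, so the next rule applies.
Among Pereira and Espinoza, by total federal service (higher first): Pereira (28 years) before Espinoza (14 years).
Among Chaudhari, Szabo, Halvorsen, Kapoor, Sorensen, Yilmaz and Lund, by lineal number (higher first): Chaudhari (453) before Szabo (425) before Halvorsen and Kapoor (351) before Sorensen, Yilmaz and Lund (239).
Halvorsen and Kapoor are each a combat-command-badge holder, so the next rule applies.
Halvorsen and Kapoor both have date of rank Mar 12, 1997, so the next rule applies.
Among Halvorsen and Kapoor, by total federal service (higher first): Halvorsen (26 years) before Kapoor (11 years).
Among Sorensen, Yilmaz and Lund, a combat-command-badge holder before not a combat-command-badge holder: Sorensen (a combat-command-badge holder) before Yilmaz and Lund (not a combat-command-badge holder).
Yilmaz and Lund both have date of rank Aug 3, 2004, so the next rule applies.
Among Yilmaz and Lund, by total federal service (higher first): Yilmaz (16 years) before Lund (11 years).
Full order: Pereira, Espinoza, Beaumont, Chaudhari, Szabo, Halvorsen, Kapoor, Sorensen, Yilmaz, Lund.

Pereira, Espinoza, Beaumont, Chaudhari, Szabo, Halvorsen, Kapoor, Sorensen, Yilmaz, Lund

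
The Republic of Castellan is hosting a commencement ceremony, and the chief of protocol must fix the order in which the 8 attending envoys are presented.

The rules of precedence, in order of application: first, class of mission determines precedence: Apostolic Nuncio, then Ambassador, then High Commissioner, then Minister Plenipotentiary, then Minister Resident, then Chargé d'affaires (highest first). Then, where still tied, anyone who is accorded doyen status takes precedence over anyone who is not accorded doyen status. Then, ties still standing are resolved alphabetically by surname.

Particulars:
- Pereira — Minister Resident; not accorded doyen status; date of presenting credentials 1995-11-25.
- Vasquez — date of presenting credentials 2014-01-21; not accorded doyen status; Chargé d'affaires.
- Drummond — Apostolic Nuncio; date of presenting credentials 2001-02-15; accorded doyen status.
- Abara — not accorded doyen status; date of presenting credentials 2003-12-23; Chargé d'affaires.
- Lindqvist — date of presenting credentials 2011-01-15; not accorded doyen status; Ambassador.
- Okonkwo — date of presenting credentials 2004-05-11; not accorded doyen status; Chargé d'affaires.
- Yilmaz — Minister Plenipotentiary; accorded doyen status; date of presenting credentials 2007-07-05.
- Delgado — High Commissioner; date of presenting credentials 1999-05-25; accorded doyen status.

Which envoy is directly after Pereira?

Abara

By class of mission: Drummond (Apostolic Nuncio); then Lindqvist (Ambassador); then Delgado (High Commissioner); then Yilmaz (Minister Plenipotentiary); then Pereira (Minister Resident); then Abara, Okonkwo and Vasquez (Chargé d'affaires).
Abara, Okonkwo and Vasquez are each not accorded doyen status, so the next rule applies.
Among Abara, Okonkwo and Vasquez, alphabetically by surname: Abara before Okonkwo before Vasquez.
Order: Drummond, Lindqvist, Delgado, Yilmaz, Pereira, Abara, Okonkwo, Vasquez.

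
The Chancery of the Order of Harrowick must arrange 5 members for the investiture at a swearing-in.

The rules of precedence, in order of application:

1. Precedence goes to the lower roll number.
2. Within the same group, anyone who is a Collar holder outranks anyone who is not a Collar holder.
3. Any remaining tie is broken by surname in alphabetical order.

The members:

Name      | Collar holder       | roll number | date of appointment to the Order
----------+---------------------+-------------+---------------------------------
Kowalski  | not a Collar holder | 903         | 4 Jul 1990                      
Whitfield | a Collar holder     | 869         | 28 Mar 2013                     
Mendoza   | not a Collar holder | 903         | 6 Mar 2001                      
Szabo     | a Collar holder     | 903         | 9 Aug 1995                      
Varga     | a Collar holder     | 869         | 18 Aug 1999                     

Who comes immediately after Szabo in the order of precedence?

Kowalski

By roll number (lower first): Varga and Whitfield (both 869); then Szabo, Kowalski and Mendoza (each 903).
Varga and Whitfield are each a Collar holder, so the next rule applies.
Among Varga and Whitfield, alphabetically by surname: Varga before Whitfield.
Among Szabo, Kowalski and Mendoza, a Collar holder before not a Collar holder: Szabo (a Collar holder) before Kowalski and Mendoza (not a Collar holder).
Among Kowalski and Mendoza, alphabetically by surname: Kowalski before Mendoza.
Order: Varga, Whitfield, Szabo, Kowalski, Mendoza.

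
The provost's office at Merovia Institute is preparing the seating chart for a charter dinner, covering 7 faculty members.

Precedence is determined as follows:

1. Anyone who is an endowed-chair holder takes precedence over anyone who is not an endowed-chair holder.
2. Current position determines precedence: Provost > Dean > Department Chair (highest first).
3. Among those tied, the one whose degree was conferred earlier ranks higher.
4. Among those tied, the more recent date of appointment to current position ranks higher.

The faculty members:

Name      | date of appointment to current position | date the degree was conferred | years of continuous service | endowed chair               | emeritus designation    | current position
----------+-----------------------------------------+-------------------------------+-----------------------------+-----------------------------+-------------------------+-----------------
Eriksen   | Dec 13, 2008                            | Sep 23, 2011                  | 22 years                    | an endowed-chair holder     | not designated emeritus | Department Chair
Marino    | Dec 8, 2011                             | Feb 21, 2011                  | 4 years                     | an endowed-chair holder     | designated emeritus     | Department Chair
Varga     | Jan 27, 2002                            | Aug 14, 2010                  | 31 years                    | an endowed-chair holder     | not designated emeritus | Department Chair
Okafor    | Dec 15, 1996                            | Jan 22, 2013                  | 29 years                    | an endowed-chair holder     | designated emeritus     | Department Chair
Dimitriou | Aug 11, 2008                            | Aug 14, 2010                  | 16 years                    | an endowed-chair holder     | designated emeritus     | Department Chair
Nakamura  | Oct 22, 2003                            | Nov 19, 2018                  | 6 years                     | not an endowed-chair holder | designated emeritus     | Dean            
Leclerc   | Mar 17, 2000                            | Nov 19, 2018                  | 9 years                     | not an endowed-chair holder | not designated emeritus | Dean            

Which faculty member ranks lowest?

By the first rule: Dimitriou, Varga, Marino, Eriksen and Okafor (each an endowed-chair holder); then Nakamura and Leclerc (both not an endowed-chair holder).
Dimitriou, Varga, Marino, Eriksen and Okafor are each Department Chair, so the next rule applies.
Among Dimitriou, Varga, Marino, Eriksen and Okafor, by date the degree was conferred (earlier first): Dimitriou and Varga (Aug 14, 2010) before Marino (Feb 21, 2011) before Eriksen (Sep 23, 2011) before Okafor (Jan 22, 2013).
Among Dimitriou and Varga, by date of appointment to current position (later first): Dimitriou (Aug 11, 2008) before Varga (Jan 27, 2002).
Nakamura and Leclerc are each Dean, so the next rule applies.
Nakamura and Leclerc both have date the degree was conferred Nov 19, 2018, so the next rule applies.
Among Nakamura and Leclerc, by date of appointment to current position (later first): Nakamura (Oct 22, 2003) before Leclerc (Mar 17, 2000).
Order: Dimitriou, Varga, Marino, Eriksen, Okafor, Nakamura, Leclerc.

Leclerc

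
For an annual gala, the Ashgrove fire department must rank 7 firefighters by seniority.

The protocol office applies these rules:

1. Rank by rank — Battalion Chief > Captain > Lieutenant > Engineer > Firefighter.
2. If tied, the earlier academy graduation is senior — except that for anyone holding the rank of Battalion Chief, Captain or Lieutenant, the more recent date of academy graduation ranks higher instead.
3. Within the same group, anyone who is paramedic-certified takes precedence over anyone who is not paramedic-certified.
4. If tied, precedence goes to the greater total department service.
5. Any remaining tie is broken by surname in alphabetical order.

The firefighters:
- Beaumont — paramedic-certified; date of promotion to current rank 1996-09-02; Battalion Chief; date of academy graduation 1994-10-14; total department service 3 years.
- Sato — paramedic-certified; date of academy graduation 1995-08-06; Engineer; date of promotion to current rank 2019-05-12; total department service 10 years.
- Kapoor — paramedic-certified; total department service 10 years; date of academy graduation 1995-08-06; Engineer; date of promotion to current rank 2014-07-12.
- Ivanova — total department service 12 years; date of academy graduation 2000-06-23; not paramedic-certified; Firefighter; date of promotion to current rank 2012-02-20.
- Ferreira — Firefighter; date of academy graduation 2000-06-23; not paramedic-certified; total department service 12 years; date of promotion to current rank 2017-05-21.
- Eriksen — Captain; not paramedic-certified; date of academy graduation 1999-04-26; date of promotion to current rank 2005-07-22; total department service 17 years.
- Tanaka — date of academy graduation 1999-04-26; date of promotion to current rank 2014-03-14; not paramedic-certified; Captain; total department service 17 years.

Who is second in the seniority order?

Eriksen

By rank: Beaumont (Battalion Chief); then Eriksen and Tanaka (Captain); then Kapoor and Sato (Engineer); then Ferreira and Ivanova (Firefighter).
Eriksen and Tanaka both have date of academy graduation 1999-04-26, so the next rule applies.
Eriksen and Tanaka are each not paramedic-certified, so the next rule applies.
Eriksen and Tanaka both have total department service 17 years, so the next rule applies.
Among Eriksen and Tanaka, alphabetically by surname: Eriksen before Tanaka.
Kapoor and Sato both have date of academy graduation 1995-08-06, so the next rule applies.
Kapoor and Sato are each paramedic-certified, so the next rule applies.
Kapoor and Sato both have total department service 10 years, so the next rule applies.
Among Kapoor and Sato, alphabetically by surname: Kapoor before Sato.
Ferreira and Ivanova both have date of academy graduation 2000-06-23, so the next rule applies.
Ferreira and Ivanova are each not paramedic-certified, so the next rule applies.
Ferreira and Ivanova both have total department service 12 years, so the next rule applies.
Among Ferreira and Ivanova, alphabetically by surname: Ferreira before Ivanova.
Order: Beaumont, Eriksen, Tanaka, Kapoor, Sato, Ferreira, Ivanova.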